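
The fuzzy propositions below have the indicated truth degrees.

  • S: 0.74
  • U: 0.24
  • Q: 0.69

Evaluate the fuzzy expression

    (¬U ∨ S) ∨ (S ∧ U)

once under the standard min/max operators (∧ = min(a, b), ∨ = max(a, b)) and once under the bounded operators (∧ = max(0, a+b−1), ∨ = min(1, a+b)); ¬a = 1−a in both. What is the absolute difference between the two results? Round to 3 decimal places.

0.240

Under standard min/max:
  ¬U = 1 − 0.24 = 0.76
  ¬U ∨ S = max(a, b) on (0.76, 0.74) = 0.76
  S ∧ U = min(a, b) on (0.74, 0.24) = 0.24
  (¬U ∨ S) ∨ (S ∧ U) = max(a, b) on (0.76, 0.24) = 0.76
  → value = 0.7600
Under bounded:
  ¬U = 1 − 0.24 = 0.76
  ¬U ∨ S = min(1, a+b) on (0.76, 0.74) = 1.00
  S ∧ U = max(0, a+b−1) on (0.74, 0.24) = 0.00
  (¬U ∨ S) ∨ (S ∧ U) = min(1, a+b) on (1.00, 0.00) = 1.00
  → value = 1.0000
|0.7600 − 1.0000| = 0.240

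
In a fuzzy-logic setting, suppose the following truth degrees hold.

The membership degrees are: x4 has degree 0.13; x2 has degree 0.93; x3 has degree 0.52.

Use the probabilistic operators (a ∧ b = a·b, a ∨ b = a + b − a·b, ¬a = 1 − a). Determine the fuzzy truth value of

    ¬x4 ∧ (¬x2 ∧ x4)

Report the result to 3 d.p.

0.008

¬x4 = 1 − 0.1300 = 0.8700
¬x2 = 1 − 0.9300 = 0.0700
¬x2 ∧ x4 = a·b on (0.0700, 0.1300) = 0.0091
¬x4 ∧ (¬x2 ∧ x4) = a·b on (0.8700, 0.0091) = 0.0079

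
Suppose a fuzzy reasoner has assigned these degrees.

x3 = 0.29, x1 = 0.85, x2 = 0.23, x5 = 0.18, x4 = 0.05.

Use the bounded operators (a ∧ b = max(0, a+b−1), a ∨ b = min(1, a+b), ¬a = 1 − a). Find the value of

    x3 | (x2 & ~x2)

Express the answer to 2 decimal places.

~x2 = 1 − 0.23 = 0.77
x2 & ~x2 = max(0, a+b−1) on (0.23, 0.77) = 0.00
x3 | (x2 & ~x2) = min(1, a+b) on (0.29, 0.00) = 0.29

0.29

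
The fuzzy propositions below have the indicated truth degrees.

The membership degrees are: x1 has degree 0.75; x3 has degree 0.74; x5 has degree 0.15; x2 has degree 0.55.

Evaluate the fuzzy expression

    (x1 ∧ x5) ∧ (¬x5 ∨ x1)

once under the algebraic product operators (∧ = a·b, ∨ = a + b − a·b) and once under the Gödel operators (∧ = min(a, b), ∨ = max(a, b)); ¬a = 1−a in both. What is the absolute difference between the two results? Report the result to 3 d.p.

Under algebraic product:
  x1 ∧ x5 = a·b on (0.7500, 0.1500) = 0.1125
  ¬x5 = 1 − 0.1500 = 0.8500
  ¬x5 ∨ x1 = a + b − a·b on (0.8500, 0.7500) = 0.9625
  (x1 ∧ x5) ∧ (¬x5 ∨ x1) = a·b on (0.1125, 0.9625) = 0.1083
  → value = 0.1083
Under Gödel:
  x1 ∧ x5 = min(a, b) on (0.75, 0.15) = 0.15
  ¬x5 = 1 − 0.15 = 0.85
  ¬x5 ∨ x1 = max(a, b) on (0.85, 0.75) = 0.85
  (x1 ∧ x5) ∧ (¬x5 ∨ x1) = min(a, b) on (0.15, 0.85) = 0.15
  → value = 0.1500
|0.1083 − 0.1500| = 0.042

0.042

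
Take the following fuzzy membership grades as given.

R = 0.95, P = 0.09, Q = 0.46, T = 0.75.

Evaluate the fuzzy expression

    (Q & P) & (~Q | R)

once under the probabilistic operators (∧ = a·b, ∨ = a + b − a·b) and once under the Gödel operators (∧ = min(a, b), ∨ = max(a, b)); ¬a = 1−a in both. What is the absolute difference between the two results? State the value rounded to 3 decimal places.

0.050

Under probabilistic:
  Q & P = a·b on (0.4600, 0.0900) = 0.0414
  ~Q = 1 − 0.4600 = 0.5400
  ~Q | R = a + b − a·b on (0.5400, 0.9500) = 0.9770
  (Q & P) & (~Q | R) = a·b on (0.0414, 0.9770) = 0.0404
  → value = 0.0404
Under Gödel:
  Q & P = min(a, b) on (0.46, 0.09) = 0.09
  ~Q = 1 − 0.46 = 0.54
  ~Q | R = max(a, b) on (0.54, 0.95) = 0.95
  (Q & P) & (~Q | R) = min(a, b) on (0.09, 0.95) = 0.09
  → value = 0.0900
|0.0404 − 0.0900| = 0.050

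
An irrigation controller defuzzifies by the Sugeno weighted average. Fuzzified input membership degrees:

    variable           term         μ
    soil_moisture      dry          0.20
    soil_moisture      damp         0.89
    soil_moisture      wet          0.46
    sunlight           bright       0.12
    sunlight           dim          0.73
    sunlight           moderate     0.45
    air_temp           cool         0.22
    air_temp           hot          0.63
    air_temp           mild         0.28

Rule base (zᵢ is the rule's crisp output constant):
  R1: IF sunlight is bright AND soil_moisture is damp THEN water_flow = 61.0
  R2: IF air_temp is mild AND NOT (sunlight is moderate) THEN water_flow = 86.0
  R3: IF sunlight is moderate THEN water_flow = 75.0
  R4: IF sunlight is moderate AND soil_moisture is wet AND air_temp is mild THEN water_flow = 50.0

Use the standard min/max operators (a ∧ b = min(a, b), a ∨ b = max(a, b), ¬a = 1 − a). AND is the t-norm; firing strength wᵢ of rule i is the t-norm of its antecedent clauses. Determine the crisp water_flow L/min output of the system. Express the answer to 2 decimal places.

70.04

R1 (z=61.0): bright=0.12, damp=0.89; AND[min(a, b)] → w = 0.12
R2 (z=86.0): mild=0.28, ¬moderate=1−0.45=0.55; AND[min(a, b)] → w = 0.28
R3 (z=75.0): moderate=0.45 → w = 0.45
R4 (z=50.0): moderate=0.45, wet=0.46, mild=0.28; AND[min(a, b)] → w = 0.28
Weighted average = (0.12·61.0 + 0.28·86.0 + 0.45·75.0 + 0.28·50.0) / (0.12 + 0.28 + 0.45 + 0.28)
  = 79.1500 / 1.1300 = 70.04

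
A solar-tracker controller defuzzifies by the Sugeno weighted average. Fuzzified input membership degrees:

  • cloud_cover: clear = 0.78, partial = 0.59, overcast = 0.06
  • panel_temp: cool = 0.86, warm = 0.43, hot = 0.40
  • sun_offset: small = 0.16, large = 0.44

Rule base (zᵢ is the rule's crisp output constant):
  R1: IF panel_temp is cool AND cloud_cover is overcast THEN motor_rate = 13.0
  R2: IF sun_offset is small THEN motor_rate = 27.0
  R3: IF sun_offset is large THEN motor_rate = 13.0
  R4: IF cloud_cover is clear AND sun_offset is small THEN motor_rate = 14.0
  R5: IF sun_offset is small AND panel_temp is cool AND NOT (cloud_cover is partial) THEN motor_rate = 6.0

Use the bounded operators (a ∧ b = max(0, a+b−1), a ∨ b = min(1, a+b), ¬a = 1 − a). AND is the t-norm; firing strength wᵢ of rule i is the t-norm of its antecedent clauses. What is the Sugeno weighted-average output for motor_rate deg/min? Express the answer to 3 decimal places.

R1 (z=13.0): cool=0.86, overcast=0.06; AND[max(0, a+b−1)] → w = 0.00
R2 (z=27.0): small=0.16 → w = 0.16
R3 (z=13.0): large=0.44 → w = 0.44
R4 (z=14.0): clear=0.78, small=0.16; AND[max(0, a+b−1)] → w = 0.00
R5 (z=6.0): small=0.16, cool=0.86, ¬partial=1−0.59=0.41; AND[max(0, a+b−1)] → w = 0.00
Weighted average = (0.00·13.0 + 0.16·27.0 + 0.44·13.0 + 0.00·14.0 + 0.00·6.0) / (0.00 + 0.16 + 0.44 + 0.00 + 0.00)
  = 10.0400 / 0.6000 = 16.733

16.733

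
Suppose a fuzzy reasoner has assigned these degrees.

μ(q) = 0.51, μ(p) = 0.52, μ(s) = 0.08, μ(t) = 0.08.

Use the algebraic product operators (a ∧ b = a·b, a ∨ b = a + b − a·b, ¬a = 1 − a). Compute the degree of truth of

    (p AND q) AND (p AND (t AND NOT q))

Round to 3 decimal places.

p AND q = a·b on (0.5200, 0.5100) = 0.2652
NOT q = 1 − 0.5100 = 0.4900
t AND NOT q = a·b on (0.0800, 0.4900) = 0.0392
p AND (t AND NOT q) = a·b on (0.5200, 0.0392) = 0.0204
(p AND q) AND (p AND (t AND NOT q)) = a·b on (0.2652, 0.0204) = 0.0054

0.005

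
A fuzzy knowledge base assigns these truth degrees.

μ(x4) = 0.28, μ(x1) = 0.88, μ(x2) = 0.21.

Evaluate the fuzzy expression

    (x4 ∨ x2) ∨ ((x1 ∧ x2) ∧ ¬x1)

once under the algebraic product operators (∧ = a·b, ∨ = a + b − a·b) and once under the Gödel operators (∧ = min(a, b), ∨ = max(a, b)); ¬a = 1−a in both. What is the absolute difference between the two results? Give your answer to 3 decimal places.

Under algebraic product:
  x4 ∨ x2 = a + b − a·b on (0.2800, 0.2100) = 0.4312
  x1 ∧ x2 = a·b on (0.8800, 0.2100) = 0.1848
  ¬x1 = 1 − 0.8800 = 0.1200
  (x1 ∧ x2) ∧ ¬x1 = a·b on (0.1848, 0.1200) = 0.0222
  (x4 ∨ x2) ∨ ((x1 ∧ x2) ∧ ¬x1) = a + b − a·b on (0.4312, 0.0222) = 0.4438
  → value = 0.4438
Under Gödel:
  x4 ∨ x2 = max(a, b) on (0.28, 0.21) = 0.28
  x1 ∧ x2 = min(a, b) on (0.88, 0.21) = 0.21
  ¬x1 = 1 − 0.88 = 0.12
  (x1 ∧ x2) ∧ ¬x1 = min(a, b) on (0.21, 0.12) = 0.12
  (x4 ∨ x2) ∨ ((x1 ∧ x2) ∧ ¬x1) = max(a, b) on (0.28, 0.12) = 0.28
  → value = 0.2800
|0.4438 − 0.2800| = 0.164

0.164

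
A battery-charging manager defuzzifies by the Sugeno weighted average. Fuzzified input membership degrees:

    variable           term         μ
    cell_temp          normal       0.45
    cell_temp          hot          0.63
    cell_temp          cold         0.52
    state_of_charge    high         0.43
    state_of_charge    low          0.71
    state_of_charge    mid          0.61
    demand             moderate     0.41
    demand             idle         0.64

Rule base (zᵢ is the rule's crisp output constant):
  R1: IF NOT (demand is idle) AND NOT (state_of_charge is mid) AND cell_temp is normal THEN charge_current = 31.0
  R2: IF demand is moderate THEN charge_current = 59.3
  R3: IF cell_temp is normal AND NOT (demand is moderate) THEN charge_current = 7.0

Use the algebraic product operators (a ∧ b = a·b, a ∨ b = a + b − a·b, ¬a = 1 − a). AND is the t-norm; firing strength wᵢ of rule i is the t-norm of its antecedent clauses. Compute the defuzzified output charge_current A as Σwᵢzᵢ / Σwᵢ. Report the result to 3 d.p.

38.082

R1 (z=31.0): ¬idle=1−0.64=0.36, ¬mid=1−0.61=0.39, normal=0.45; AND[a·b] → w = 0.0632
R2 (z=59.3): moderate=0.41 → w = 0.4100
R3 (z=7.0): normal=0.45, ¬moderate=1−0.41=0.59; AND[a·b] → w = 0.2655
Weighted average = (0.0632·31.0 + 0.4100·59.3 + 0.2655·7.0) / (0.0632 + 0.4100 + 0.2655)
  = 28.1301 / 0.7387 = 38.082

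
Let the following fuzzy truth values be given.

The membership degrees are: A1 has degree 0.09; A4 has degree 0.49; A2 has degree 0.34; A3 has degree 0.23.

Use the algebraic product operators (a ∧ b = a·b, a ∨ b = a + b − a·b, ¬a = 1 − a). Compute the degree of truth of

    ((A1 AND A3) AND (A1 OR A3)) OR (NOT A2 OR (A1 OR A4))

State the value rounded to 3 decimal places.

0.843

A1 AND A3 = a·b on (0.0900, 0.2300) = 0.0207
A1 OR A3 = a + b − a·b on (0.0900, 0.2300) = 0.2993
(A1 AND A3) AND (A1 OR A3) = a·b on (0.0207, 0.2993) = 0.0062
NOT A2 = 1 − 0.3400 = 0.6600
A1 OR A4 = a + b − a·b on (0.0900, 0.4900) = 0.5359
NOT A2 OR (A1 OR A4) = a + b − a·b on (0.6600, 0.5359) = 0.8422
((A1 AND A3) AND (A1 OR A3)) OR (NOT A2 OR (A1 OR A4)) = a + b − a·b on (0.0062, 0.8422) = 0.8432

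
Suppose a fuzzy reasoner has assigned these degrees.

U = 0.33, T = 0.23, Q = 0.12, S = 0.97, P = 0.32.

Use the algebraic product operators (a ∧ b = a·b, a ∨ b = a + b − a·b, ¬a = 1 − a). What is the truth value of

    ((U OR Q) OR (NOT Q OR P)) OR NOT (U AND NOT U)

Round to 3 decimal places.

0.989

U OR Q = a + b − a·b on (0.3300, 0.1200) = 0.4104
NOT Q = 1 − 0.1200 = 0.8800
NOT Q OR P = a + b − a·b on (0.8800, 0.3200) = 0.9184
(U OR Q) OR (NOT Q OR P) = a + b − a·b on (0.4104, 0.9184) = 0.9519
NOT U = 1 − 0.3300 = 0.6700
U AND NOT U = a·b on (0.3300, 0.6700) = 0.2211
NOT (U AND NOT U) = 1 − 0.2211 = 0.7789
((U OR Q) OR (NOT Q OR P)) OR NOT (U AND NOT U) = a + b − a·b on (0.9519, 0.7789) = 0.9894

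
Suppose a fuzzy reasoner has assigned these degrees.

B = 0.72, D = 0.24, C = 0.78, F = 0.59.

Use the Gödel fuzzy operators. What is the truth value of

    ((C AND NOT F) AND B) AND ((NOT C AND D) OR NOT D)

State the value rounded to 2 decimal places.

0.41

NOT F = 1 − 0.59 = 0.41
C AND NOT F = min(a, b) on (0.78, 0.41) = 0.41
(C AND NOT F) AND B = min(a, b) on (0.41, 0.72) = 0.41
NOT C = 1 − 0.78 = 0.22
NOT C AND D = min(a, b) on (0.22, 0.24) = 0.22
NOT D = 1 − 0.24 = 0.76
(NOT C AND D) OR NOT D = max(a, b) on (0.22, 0.76) = 0.76
((C AND NOT F) AND B) AND ((NOT C AND D) OR NOT D) = min(a, b) on (0.41, 0.76) = 0.41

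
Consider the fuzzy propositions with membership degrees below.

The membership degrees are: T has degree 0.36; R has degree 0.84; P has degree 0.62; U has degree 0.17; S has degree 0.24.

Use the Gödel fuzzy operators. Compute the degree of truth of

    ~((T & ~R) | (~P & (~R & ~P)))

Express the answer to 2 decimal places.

~R = 1 − 0.84 = 0.16
T & ~R = min(a, b) on (0.36, 0.16) = 0.16
~P = 1 − 0.62 = 0.38
~R = 1 − 0.84 = 0.16
~P = 1 − 0.62 = 0.38
~R & ~P = min(a, b) on (0.16, 0.38) = 0.16
~P & (~R & ~P) = min(a, b) on (0.38, 0.16) = 0.16
(T & ~R) | (~P & (~R & ~P)) = max(a, b) on (0.16, 0.16) = 0.16
~((T & ~R) | (~P & (~R & ~P))) = 1 − 0.16 = 0.84

0.84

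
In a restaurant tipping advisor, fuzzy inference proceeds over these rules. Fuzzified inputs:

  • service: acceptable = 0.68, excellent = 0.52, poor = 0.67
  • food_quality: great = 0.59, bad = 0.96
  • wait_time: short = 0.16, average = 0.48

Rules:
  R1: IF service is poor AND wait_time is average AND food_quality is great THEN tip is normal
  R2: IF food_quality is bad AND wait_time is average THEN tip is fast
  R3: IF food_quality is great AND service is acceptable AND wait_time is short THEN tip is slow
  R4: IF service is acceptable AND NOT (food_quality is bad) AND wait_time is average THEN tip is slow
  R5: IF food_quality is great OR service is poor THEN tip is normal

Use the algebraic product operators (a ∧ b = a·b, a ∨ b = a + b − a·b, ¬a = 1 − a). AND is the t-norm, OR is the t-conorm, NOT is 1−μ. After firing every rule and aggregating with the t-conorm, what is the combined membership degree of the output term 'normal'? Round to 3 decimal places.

R1: poor=0.67, average=0.48, great=0.59; AND[a·b] → w = 0.1897
R2: bad=0.96, average=0.48; AND[a·b] → w = 0.4608
R3: great=0.59, acceptable=0.68, short=0.16; AND[a·b] → w = 0.0642
R4: acceptable=0.68, ¬bad=1−0.96=0.04, average=0.48; AND[a·b] → w = 0.0131
R5: great=0.59, poor=0.67; OR[a + b − a·b] → w = 0.8647
Rules with consequent 'normal': {R1, R5} → strengths 0.1897, 0.8647
Aggregate via t-conorm [a + b − a·b]: 0.8904

0.890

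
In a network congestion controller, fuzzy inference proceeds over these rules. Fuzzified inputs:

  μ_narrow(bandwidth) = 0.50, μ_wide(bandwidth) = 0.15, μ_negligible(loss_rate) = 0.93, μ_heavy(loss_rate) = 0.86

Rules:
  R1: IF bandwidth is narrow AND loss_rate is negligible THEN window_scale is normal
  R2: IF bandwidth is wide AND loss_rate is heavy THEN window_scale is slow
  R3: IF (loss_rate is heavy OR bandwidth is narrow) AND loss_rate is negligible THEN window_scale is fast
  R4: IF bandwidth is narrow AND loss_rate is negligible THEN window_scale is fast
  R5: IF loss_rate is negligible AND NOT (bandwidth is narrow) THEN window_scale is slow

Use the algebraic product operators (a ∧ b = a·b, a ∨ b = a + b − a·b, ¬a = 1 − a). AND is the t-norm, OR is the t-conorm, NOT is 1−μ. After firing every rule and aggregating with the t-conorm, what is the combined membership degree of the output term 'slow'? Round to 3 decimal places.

R1: narrow=0.50, negligible=0.93; AND[a·b] → w = 0.4650
R2: wide=0.15, heavy=0.86; AND[a·b] → w = 0.1290
R3: (heavy=0.86 OR narrow=0.50) = 0.9300; AND[a·b] with negligible=0.93 → w = 0.8649
R4: narrow=0.50, negligible=0.93; AND[a·b] → w = 0.4650
R5: negligible=0.93, ¬narrow=1−0.50=0.50; AND[a·b] → w = 0.4650
Rules with consequent 'slow': {R2, R5} → strengths 0.1290, 0.4650
Aggregate via t-conorm [a + b − a·b]: 0.5340

0.534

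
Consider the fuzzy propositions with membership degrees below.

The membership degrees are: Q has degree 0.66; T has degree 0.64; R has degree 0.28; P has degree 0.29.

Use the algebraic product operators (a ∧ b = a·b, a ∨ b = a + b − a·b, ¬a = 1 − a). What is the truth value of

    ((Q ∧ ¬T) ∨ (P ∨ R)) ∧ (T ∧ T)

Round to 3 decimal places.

0.250

¬T = 1 − 0.6400 = 0.3600
Q ∧ ¬T = a·b on (0.6600, 0.3600) = 0.2376
P ∨ R = a + b − a·b on (0.2900, 0.2800) = 0.4888
(Q ∧ ¬T) ∨ (P ∨ R) = a + b − a·b on (0.2376, 0.4888) = 0.6103
T ∧ T = a·b on (0.6400, 0.6400) = 0.4096
((Q ∧ ¬T) ∨ (P ∨ R)) ∧ (T ∧ T) = a·b on (0.6103, 0.4096) = 0.2500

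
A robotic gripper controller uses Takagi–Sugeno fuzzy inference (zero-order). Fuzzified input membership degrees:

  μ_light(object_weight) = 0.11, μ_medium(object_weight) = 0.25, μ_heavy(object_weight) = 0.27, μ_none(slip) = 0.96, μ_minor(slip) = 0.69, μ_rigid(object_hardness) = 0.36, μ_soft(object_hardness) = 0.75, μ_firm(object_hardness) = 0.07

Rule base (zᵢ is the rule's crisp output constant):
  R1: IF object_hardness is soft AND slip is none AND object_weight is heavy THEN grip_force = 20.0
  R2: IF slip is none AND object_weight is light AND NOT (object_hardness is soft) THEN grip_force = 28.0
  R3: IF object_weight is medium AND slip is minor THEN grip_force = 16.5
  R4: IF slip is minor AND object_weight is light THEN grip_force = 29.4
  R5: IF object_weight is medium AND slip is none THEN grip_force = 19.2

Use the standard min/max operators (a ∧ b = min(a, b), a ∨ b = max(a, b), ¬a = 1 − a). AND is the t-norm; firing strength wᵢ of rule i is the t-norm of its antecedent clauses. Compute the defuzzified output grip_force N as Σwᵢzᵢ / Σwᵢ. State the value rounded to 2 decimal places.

20.85

R1 (z=20.0): soft=0.75, none=0.96, heavy=0.27; AND[min(a, b)] → w = 0.27
R2 (z=28.0): none=0.96, light=0.11, ¬soft=1−0.75=0.25; AND[min(a, b)] → w = 0.11
R3 (z=16.5): medium=0.25, minor=0.69; AND[min(a, b)] → w = 0.25
R4 (z=29.4): minor=0.69, light=0.11; AND[min(a, b)] → w = 0.11
R5 (z=19.2): medium=0.25, none=0.96; AND[min(a, b)] → w = 0.25
Weighted average = (0.27·20.0 + 0.11·28.0 + 0.25·16.5 + 0.11·29.4 + 0.25·19.2) / (0.27 + 0.11 + 0.25 + 0.11 + 0.25)
  = 20.6390 / 0.9900 = 20.85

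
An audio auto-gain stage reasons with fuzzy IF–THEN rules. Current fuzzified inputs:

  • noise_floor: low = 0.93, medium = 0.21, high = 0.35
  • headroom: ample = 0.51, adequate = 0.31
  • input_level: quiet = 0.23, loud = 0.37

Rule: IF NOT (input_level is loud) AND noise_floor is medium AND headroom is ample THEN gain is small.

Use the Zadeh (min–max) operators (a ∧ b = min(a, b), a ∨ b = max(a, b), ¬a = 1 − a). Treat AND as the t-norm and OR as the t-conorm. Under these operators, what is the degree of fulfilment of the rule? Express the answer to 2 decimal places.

0.21

firing strength: ¬loud=1−0.37=0.63, medium=0.21, ample=0.51; AND[min(a, b)] → w = 0.21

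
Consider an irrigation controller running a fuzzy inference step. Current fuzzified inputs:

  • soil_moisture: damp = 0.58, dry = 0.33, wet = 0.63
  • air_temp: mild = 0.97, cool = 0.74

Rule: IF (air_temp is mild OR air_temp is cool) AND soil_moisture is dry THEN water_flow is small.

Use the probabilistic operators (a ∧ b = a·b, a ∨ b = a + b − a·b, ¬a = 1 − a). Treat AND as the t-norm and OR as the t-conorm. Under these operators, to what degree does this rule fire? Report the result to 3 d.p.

0.327

firing strength: (mild=0.97 OR cool=0.74) = 0.9922; AND[a·b] with dry=0.33 → w = 0.3274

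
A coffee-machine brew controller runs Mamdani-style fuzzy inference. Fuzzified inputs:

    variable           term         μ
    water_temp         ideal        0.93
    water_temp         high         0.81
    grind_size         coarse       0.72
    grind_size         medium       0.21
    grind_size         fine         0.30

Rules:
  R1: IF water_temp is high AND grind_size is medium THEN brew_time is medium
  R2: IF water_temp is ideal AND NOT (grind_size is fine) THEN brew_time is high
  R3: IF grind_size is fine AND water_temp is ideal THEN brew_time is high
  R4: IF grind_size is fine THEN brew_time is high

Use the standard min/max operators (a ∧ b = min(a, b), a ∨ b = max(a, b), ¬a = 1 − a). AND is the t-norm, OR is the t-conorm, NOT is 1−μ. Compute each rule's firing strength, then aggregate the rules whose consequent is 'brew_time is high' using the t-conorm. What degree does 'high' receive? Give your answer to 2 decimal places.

0.70

R1: high=0.81, medium=0.21; AND[min(a, b)] → w = 0.21
R2: ideal=0.93, ¬fine=1−0.30=0.70; AND[min(a, b)] → w = 0.70
R3: fine=0.30, ideal=0.93; AND[min(a, b)] → w = 0.30
R4: fine=0.30 → w = 0.30
Rules with consequent 'high': {R2, R3, R4} → strengths 0.70, 0.30, 0.30
Aggregate via t-conorm [max(a, b)]: 0.70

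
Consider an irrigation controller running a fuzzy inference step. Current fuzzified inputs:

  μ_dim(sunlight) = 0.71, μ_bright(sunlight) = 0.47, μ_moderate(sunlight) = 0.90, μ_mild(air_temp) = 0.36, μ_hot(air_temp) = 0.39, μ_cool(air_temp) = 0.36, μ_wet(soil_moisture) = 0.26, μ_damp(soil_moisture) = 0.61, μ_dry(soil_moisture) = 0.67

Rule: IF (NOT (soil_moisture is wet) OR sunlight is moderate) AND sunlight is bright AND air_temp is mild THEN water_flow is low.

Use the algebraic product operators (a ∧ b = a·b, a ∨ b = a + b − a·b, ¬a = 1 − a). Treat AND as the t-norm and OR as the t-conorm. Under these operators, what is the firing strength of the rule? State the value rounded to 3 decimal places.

firing strength: (¬wet=1−0.26=0.74 OR moderate=0.90) = 0.9740; AND[a·b] with bright=0.47, mild=0.36 → w = 0.1648

0.165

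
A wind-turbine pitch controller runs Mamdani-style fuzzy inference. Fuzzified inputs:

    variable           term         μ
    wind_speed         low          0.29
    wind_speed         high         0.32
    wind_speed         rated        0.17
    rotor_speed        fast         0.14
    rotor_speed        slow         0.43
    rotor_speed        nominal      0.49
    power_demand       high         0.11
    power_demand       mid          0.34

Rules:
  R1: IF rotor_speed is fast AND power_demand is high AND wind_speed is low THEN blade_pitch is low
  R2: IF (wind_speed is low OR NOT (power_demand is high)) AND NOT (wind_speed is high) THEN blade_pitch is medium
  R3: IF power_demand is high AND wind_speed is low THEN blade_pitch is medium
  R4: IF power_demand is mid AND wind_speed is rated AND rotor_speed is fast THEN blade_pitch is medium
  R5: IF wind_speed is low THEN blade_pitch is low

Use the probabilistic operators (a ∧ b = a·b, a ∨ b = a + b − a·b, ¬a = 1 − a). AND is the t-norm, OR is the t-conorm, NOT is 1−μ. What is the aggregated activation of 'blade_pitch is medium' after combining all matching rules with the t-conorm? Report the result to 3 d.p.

R1: fast=0.14, high=0.11, low=0.29; AND[a·b] → w = 0.0045
R2: (low=0.29 OR ¬high=1−0.11=0.89) = 0.9219; AND[a·b] with ¬high=1−0.32=0.68 → w = 0.6269
R3: high=0.11, low=0.29; AND[a·b] → w = 0.0319
R4: mid=0.34, rated=0.17, fast=0.14; AND[a·b] → w = 0.0081
R5: low=0.29 → w = 0.2900
Rules with consequent 'medium': {R2, R3, R4} → strengths 0.6269, 0.0319, 0.0081
Aggregate via t-conorm [a + b − a·b]: 0.6417

0.642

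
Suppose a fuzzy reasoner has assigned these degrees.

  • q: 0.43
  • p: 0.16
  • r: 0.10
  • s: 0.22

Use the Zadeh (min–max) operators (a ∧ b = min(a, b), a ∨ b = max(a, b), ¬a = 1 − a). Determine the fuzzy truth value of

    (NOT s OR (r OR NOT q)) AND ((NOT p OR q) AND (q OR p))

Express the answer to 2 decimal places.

NOT s = 1 − 0.22 = 0.78
NOT q = 1 − 0.43 = 0.57
r OR NOT q = max(a, b) on (0.10, 0.57) = 0.57
NOT s OR (r OR NOT q) = max(a, b) on (0.78, 0.57) = 0.78
NOT p = 1 − 0.16 = 0.84
NOT p OR q = max(a, b) on (0.84, 0.43) = 0.84
q OR p = max(a, b) on (0.43, 0.16) = 0.43
(NOT p OR q) AND (q OR p) = min(a, b) on (0.84, 0.43) = 0.43
(NOT s OR (r OR NOT q)) AND ((NOT p OR q) AND (q OR p)) = min(a, b) on (0.78, 0.43) = 0.43

0.43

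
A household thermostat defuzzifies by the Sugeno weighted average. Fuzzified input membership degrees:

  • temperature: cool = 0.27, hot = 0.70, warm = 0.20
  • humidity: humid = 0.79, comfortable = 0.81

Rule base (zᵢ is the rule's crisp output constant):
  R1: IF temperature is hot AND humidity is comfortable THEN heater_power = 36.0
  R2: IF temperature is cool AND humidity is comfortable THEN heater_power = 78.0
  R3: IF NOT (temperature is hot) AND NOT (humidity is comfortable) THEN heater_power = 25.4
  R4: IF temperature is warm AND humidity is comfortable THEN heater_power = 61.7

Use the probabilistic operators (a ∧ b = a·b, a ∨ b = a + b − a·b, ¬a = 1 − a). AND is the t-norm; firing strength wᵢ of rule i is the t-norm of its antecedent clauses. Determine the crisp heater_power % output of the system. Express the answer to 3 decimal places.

48.685

R1 (z=36.0): hot=0.70, comfortable=0.81; AND[a·b] → w = 0.5670
R2 (z=78.0): cool=0.27, comfortable=0.81; AND[a·b] → w = 0.2187
R3 (z=25.4): ¬hot=1−0.70=0.30, ¬comfortable=1−0.81=0.19; AND[a·b] → w = 0.0570
R4 (z=61.7): warm=0.20, comfortable=0.81; AND[a·b] → w = 0.1620
Weighted average = (0.5670·36.0 + 0.2187·78.0 + 0.0570·25.4 + 0.1620·61.7) / (0.5670 + 0.2187 + 0.0570 + 0.1620)
  = 48.9138 / 1.0047 = 48.685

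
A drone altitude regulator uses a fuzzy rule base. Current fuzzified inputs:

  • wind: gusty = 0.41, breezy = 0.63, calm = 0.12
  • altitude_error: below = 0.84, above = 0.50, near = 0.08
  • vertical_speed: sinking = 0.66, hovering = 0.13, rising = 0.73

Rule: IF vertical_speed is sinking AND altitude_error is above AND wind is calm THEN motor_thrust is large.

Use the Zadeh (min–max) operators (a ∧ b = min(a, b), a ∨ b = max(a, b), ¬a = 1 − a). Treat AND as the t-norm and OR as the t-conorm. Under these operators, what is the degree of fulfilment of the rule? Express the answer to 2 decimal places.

0.12

firing strength: sinking=0.66, above=0.50, calm=0.12; AND[min(a, b)] → w = 0.12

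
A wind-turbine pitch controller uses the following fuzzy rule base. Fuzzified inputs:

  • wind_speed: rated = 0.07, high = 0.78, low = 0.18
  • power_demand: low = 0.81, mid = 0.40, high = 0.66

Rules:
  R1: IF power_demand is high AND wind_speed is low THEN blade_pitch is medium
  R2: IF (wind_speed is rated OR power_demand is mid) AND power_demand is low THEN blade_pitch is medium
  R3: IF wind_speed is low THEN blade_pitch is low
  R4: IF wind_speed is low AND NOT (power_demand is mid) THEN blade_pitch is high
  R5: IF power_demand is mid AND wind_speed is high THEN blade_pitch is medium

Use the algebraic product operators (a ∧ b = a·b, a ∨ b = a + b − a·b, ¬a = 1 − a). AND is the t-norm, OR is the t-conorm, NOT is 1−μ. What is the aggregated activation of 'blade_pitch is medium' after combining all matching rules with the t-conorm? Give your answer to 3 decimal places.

0.611

R1: high=0.66, low=0.18; AND[a·b] → w = 0.1188
R2: (rated=0.07 OR mid=0.40) = 0.4420; AND[a·b] with low=0.81 → w = 0.3580
R3: low=0.18 → w = 0.1800
R4: low=0.18, ¬mid=1−0.40=0.60; AND[a·b] → w = 0.1080
R5: mid=0.40, high=0.78; AND[a·b] → w = 0.3120
Rules with consequent 'medium': {R1, R2, R5} → strengths 0.1188, 0.3580, 0.3120
Aggregate via t-conorm [a + b − a·b]: 0.6108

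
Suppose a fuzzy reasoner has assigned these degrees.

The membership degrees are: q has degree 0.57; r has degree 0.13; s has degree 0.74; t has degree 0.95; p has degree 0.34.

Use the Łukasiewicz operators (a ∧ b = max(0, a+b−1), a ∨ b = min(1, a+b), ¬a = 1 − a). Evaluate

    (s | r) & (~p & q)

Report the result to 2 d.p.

0.10

s | r = min(1, a+b) on (0.74, 0.13) = 0.87
~p = 1 − 0.34 = 0.66
~p & q = max(0, a+b−1) on (0.66, 0.57) = 0.23
(s | r) & (~p & q) = max(0, a+b−1) on (0.87, 0.23) = 0.10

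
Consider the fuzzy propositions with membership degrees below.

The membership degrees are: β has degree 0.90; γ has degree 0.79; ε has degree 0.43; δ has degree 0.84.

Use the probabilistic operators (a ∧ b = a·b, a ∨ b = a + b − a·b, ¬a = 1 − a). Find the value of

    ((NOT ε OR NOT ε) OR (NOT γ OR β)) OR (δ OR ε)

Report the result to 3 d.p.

0.999

NOT ε = 1 − 0.4300 = 0.5700
NOT ε = 1 − 0.4300 = 0.5700
NOT ε OR NOT ε = a + b − a·b on (0.5700, 0.5700) = 0.8151
NOT γ = 1 − 0.7900 = 0.2100
NOT γ OR β = a + b − a·b on (0.2100, 0.9000) = 0.9210
(NOT ε OR NOT ε) OR (NOT γ OR β) = a + b − a·b on (0.8151, 0.9210) = 0.9854
δ OR ε = a + b − a·b on (0.8400, 0.4300) = 0.9088
((NOT ε OR NOT ε) OR (NOT γ OR β)) OR (δ OR ε) = a + b − a·b on (0.9854, 0.9088) = 0.9987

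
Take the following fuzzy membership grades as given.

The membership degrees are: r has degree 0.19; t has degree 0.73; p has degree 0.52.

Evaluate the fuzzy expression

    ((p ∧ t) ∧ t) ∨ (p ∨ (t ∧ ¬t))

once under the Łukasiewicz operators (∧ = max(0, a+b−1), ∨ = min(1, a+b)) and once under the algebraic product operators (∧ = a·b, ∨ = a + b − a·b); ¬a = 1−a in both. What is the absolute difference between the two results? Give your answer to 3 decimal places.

0.201

Under Łukasiewicz:
  p ∧ t = max(0, a+b−1) on (0.52, 0.73) = 0.25
  (p ∧ t) ∧ t = max(0, a+b−1) on (0.25, 0.73) = 0.00
  ¬t = 1 − 0.73 = 0.27
  t ∧ ¬t = max(0, a+b−1) on (0.73, 0.27) = 0.00
  p ∨ (t ∧ ¬t) = min(1, a+b) on (0.52, 0.00) = 0.52
  ((p ∧ t) ∧ t) ∨ (p ∨ (t ∧ ¬t)) = min(1, a+b) on (0.00, 0.52) = 0.52
  → value = 0.5200
Under algebraic product:
  p ∧ t = a·b on (0.5200, 0.7300) = 0.3796
  (p ∧ t) ∧ t = a·b on (0.3796, 0.7300) = 0.2771
  ¬t = 1 − 0.7300 = 0.2700
  t ∧ ¬t = a·b on (0.7300, 0.2700) = 0.1971
  p ∨ (t ∧ ¬t) = a + b − a·b on (0.5200, 0.1971) = 0.6146
  ((p ∧ t) ∧ t) ∨ (p ∨ (t ∧ ¬t)) = a + b − a·b on (0.2771, 0.6146) = 0.7214
  → value = 0.7214
|0.5200 − 0.7214| = 0.201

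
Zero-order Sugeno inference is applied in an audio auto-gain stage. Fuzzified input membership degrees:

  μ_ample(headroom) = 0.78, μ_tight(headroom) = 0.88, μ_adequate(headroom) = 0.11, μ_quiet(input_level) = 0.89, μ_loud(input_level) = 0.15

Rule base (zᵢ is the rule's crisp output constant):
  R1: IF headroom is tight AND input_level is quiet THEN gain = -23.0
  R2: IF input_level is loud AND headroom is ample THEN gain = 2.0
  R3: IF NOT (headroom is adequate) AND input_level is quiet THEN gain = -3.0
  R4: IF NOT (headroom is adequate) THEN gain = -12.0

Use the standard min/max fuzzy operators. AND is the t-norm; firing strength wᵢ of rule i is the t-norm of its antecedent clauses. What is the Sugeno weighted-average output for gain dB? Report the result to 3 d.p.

-11.847

R1 (z=-23.0): tight=0.88, quiet=0.89; AND[min(a, b)] → w = 0.88
R2 (z=2.0): loud=0.15, ample=0.78; AND[min(a, b)] → w = 0.15
R3 (z=-3.0): ¬adequate=1−0.11=0.89, quiet=0.89; AND[min(a, b)] → w = 0.89
R4 (z=-12.0): ¬adequate=1−0.11=0.89 → w = 0.89
Weighted average = (0.88·-23.0 + 0.15·2.0 + 0.89·-3.0 + 0.89·-12.0) / (0.88 + 0.15 + 0.89 + 0.89)
  = -33.2900 / 2.8100 = -11.847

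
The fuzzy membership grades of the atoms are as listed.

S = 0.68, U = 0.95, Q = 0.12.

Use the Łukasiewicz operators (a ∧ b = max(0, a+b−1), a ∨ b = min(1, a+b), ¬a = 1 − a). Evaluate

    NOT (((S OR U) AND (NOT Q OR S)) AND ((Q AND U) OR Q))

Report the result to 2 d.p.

0.81

S OR U = min(1, a+b) on (0.68, 0.95) = 1.00
NOT Q = 1 − 0.12 = 0.88
NOT Q OR S = min(1, a+b) on (0.88, 0.68) = 1.00
(S OR U) AND (NOT Q OR S) = max(0, a+b−1) on (1.00, 1.00) = 1.00
Q AND U = max(0, a+b−1) on (0.12, 0.95) = 0.07
(Q AND U) OR Q = min(1, a+b) on (0.07, 0.12) = 0.19
((S OR U) AND (NOT Q OR S)) AND ((Q AND U) OR Q) = max(0, a+b−1) on (1.00, 0.19) = 0.19
NOT (((S OR U) AND (NOT Q OR S)) AND ((Q AND U) OR Q)) = 1 − 0.19 = 0.81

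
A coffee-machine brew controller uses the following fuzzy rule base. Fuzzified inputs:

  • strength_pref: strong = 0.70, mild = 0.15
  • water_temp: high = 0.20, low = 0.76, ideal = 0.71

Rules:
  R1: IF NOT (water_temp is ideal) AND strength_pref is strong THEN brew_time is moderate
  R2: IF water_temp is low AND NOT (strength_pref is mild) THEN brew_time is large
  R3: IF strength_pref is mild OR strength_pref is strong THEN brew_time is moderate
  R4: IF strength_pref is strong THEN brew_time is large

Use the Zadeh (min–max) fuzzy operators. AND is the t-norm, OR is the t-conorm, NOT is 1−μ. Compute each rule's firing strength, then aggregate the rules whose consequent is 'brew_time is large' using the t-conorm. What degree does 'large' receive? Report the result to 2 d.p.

0.76

R1: ¬ideal=1−0.71=0.29, strong=0.70; AND[min(a, b)] → w = 0.29
R2: low=0.76, ¬mild=1−0.15=0.85; AND[min(a, b)] → w = 0.76
R3: mild=0.15, strong=0.70; OR[max(a, b)] → w = 0.70
R4: strong=0.70 → w = 0.70
Rules with consequent 'large': {R2, R4} → strengths 0.76, 0.70
Aggregate via t-conorm [max(a, b)]: 0.76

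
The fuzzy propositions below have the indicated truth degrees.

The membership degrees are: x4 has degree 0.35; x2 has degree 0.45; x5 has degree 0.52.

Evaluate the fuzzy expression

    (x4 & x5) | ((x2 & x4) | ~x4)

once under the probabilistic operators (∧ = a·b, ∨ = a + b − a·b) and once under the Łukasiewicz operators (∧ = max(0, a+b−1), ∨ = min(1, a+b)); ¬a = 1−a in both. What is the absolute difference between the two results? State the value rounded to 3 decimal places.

0.109

Under probabilistic:
  x4 & x5 = a·b on (0.3500, 0.5200) = 0.1820
  x2 & x4 = a·b on (0.4500, 0.3500) = 0.1575
  ~x4 = 1 − 0.3500 = 0.6500
  (x2 & x4) | ~x4 = a + b − a·b on (0.1575, 0.6500) = 0.7051
  (x4 & x5) | ((x2 & x4) | ~x4) = a + b − a·b on (0.1820, 0.7051) = 0.7588
  → value = 0.7588
Under Łukasiewicz:
  x4 & x5 = max(0, a+b−1) on (0.35, 0.52) = 0.00
  x2 & x4 = max(0, a+b−1) on (0.45, 0.35) = 0.00
  ~x4 = 1 − 0.35 = 0.65
  (x2 & x4) | ~x4 = min(1, a+b) on (0.00, 0.65) = 0.65
  (x4 & x5) | ((x2 & x4) | ~x4) = min(1, a+b) on (0.00, 0.65) = 0.65
  → value = 0.6500
|0.7588 − 0.6500| = 0.109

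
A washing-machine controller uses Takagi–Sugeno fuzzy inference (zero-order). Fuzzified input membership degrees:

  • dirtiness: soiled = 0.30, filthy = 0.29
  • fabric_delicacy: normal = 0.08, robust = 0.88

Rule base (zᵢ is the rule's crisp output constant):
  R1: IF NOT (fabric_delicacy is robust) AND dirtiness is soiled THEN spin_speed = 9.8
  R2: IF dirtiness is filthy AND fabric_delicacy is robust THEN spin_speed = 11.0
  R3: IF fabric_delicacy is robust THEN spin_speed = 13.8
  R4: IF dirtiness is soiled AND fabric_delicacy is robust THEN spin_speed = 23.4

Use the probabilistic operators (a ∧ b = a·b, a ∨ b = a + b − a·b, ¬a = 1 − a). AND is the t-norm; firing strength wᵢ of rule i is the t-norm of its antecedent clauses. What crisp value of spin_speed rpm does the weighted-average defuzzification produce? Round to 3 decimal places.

R1 (z=9.8): ¬robust=1−0.88=0.12, soiled=0.30; AND[a·b] → w = 0.0360
R2 (z=11.0): filthy=0.29, robust=0.88; AND[a·b] → w = 0.2552
R3 (z=13.8): robust=0.88 → w = 0.8800
R4 (z=23.4): soiled=0.30, robust=0.88; AND[a·b] → w = 0.2640
Weighted average = (0.0360·9.8 + 0.2552·11.0 + 0.8800·13.8 + 0.2640·23.4) / (0.0360 + 0.2552 + 0.8800 + 0.2640)
  = 21.4816 / 1.4352 = 14.968

14.968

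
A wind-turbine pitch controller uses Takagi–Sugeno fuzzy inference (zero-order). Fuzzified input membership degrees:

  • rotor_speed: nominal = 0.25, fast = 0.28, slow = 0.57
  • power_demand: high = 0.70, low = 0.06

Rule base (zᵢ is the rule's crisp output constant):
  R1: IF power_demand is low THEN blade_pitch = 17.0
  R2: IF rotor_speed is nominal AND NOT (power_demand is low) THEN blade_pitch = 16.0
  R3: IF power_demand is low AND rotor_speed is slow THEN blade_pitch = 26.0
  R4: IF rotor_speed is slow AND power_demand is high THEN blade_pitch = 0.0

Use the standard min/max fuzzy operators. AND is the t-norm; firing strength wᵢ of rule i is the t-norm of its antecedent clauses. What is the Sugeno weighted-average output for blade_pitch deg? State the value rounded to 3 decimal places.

R1 (z=17.0): low=0.06 → w = 0.06
R2 (z=16.0): nominal=0.25, ¬low=1−0.06=0.94; AND[min(a, b)] → w = 0.25
R3 (z=26.0): low=0.06, slow=0.57; AND[min(a, b)] → w = 0.06
R4 (z=0.0): slow=0.57, high=0.70; AND[min(a, b)] → w = 0.57
Weighted average = (0.06·17.0 + 0.25·16.0 + 0.06·26.0 + 0.57·0.0) / (0.06 + 0.25 + 0.06 + 0.57)
  = 6.5800 / 0.9400 = 7.000

7.000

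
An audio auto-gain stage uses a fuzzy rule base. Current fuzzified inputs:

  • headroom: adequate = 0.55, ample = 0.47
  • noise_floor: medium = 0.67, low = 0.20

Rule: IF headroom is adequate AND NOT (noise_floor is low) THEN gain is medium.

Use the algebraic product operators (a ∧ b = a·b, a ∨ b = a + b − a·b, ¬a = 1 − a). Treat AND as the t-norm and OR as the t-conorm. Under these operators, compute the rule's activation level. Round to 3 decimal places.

0.440

firing strength: adequate=0.55, ¬low=1−0.20=0.80; AND[a·b] → w = 0.4400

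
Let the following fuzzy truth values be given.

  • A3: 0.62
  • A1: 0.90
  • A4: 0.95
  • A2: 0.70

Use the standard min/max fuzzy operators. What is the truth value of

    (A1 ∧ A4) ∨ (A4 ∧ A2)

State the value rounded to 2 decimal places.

0.90

A1 ∧ A4 = min(a, b) on (0.90, 0.95) = 0.90
A4 ∧ A2 = min(a, b) on (0.95, 0.70) = 0.70
(A1 ∧ A4) ∨ (A4 ∧ A2) = max(a, b) on (0.90, 0.70) = 0.90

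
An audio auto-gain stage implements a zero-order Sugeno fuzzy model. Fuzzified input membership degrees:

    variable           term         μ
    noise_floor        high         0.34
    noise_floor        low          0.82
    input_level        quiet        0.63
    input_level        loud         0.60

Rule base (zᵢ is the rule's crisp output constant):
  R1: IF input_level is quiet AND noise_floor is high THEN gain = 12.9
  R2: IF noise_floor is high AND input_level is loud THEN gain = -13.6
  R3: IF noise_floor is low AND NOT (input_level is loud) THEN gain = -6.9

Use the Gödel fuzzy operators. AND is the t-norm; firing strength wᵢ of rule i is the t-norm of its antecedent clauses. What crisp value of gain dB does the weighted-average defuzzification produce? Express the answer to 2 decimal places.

-2.78

R1 (z=12.9): quiet=0.63, high=0.34; AND[min(a, b)] → w = 0.34
R2 (z=-13.6): high=0.34, loud=0.60; AND[min(a, b)] → w = 0.34
R3 (z=-6.9): low=0.82, ¬loud=1−0.60=0.40; AND[min(a, b)] → w = 0.40
Weighted average = (0.34·12.9 + 0.34·-13.6 + 0.40·-6.9) / (0.34 + 0.34 + 0.40)
  = -2.9980 / 1.0800 = -2.78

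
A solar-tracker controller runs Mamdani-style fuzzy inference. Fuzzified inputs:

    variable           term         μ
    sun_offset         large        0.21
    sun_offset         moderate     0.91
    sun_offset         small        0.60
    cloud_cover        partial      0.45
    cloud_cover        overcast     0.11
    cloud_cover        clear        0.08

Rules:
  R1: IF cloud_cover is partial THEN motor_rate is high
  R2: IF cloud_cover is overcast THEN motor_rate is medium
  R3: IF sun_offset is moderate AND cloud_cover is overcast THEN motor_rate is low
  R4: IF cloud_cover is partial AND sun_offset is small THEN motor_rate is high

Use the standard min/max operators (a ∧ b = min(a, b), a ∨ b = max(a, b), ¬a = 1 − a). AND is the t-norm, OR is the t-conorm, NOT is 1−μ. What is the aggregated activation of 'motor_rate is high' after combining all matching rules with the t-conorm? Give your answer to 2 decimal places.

R1: partial=0.45 → w = 0.45
R2: overcast=0.11 → w = 0.11
R3: moderate=0.91, overcast=0.11; AND[min(a, b)] → w = 0.11
R4: partial=0.45, small=0.60; AND[min(a, b)] → w = 0.45
Rules with consequent 'high': {R1, R4} → strengths 0.45, 0.45
Aggregate via t-conorm [max(a, b)]: 0.45

0.45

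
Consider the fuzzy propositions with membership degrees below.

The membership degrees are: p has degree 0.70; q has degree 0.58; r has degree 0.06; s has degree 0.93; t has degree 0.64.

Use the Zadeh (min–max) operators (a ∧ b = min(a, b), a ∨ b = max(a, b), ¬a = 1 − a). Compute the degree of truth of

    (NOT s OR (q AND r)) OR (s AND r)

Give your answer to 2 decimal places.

NOT s = 1 − 0.93 = 0.07
q AND r = min(a, b) on (0.58, 0.06) = 0.06
NOT s OR (q AND r) = max(a, b) on (0.07, 0.06) = 0.07
s AND r = min(a, b) on (0.93, 0.06) = 0.06
(NOT s OR (q AND r)) OR (s AND r) = max(a, b) on (0.07, 0.06) = 0.07

0.07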